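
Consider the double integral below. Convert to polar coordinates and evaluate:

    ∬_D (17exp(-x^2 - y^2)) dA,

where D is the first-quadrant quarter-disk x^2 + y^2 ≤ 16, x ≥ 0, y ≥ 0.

The region D is 0 ≤ r ≤ 4, 0 ≤ θ ≤ π/2 in polar coordinates, where x = r cos(θ), y = r sin(θ), and dA = r dr dθ.

Under the substitution, the integrand becomes 17exp(-r^2), so

    ∬_D (17exp(-x^2 - y^2)) dA = ∫_{0}^{π/2} ∫_{0}^{4} (17exp(-r^2)) · r dr dθ.

Inner integral (in r): ∫_{0}^{4} (17exp(-r^2)) · r dr = 17/2 - 17exp(-16)/2.

Outer integral (in θ): ∫_{0}^{π/2} (17/2 - 17exp(-16)/2) dθ = -17π (1 - exp(16))exp(-16)/4.

Therefore ∬_D (17exp(-x^2 - y^2)) dA = -17π (1 - exp(16))exp(-16)/4.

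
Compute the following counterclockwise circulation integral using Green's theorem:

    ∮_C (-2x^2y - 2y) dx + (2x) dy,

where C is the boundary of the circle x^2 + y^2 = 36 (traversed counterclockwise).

Green's theorem converts the closed line integral into a double integral over the enclosed region D:

    ∮_C P dx + Q dy = ∬_D (∂Q/∂x - ∂P/∂y) dA.

Here P = -2x^2y - 2y, Q = 2x, so

    ∂Q/∂x = 2,    ∂P/∂y = -2x^2 - 2,
    ∂Q/∂x - ∂P/∂y = 2x^2 + 4.

D is the region x^2 + y^2 ≤ 36. Evaluating the double integral:

In polar coordinates (x = r cos θ, y = r sin θ, dA = r dr dθ) the integrand becomes 2r^2cos(θ)^2 + 4, so

    ∬_D (2x^2 + 4) dA = ∫_0^{2π} ∫_0^{6} (2r^2cos(θ)^2 + 4) · r dr dθ.

Inner (r from 0 to 6): 648cos(θ)^2 + 72.
Outer (θ from 0 to 2π): 792π.

Therefore ∮_C P dx + Q dy = 792π.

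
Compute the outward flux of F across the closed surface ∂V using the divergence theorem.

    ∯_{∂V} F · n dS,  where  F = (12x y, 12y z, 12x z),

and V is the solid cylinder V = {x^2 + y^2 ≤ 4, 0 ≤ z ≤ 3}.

By the divergence theorem,

    ∯_{∂V} F · n dS = ∭_V (∇ · F) dV.

Compute the divergence:
    ∇ · F = ∂F_x/∂x + ∂F_y/∂y + ∂F_z/∂z = 12y + 12z + 12x = 12x + 12y + 12z.

In cylindrical coordinates, x = r cos(θ), y = r sin(θ), z = z, dV = r dr dθ dz, with 0 ≤ r ≤ 2, 0 ≤ θ ≤ 2π, 0 ≤ z ≤ 3.

The integrand, after substitution and multiplying by the volume element, becomes (12sqrt(2)r sin(θ + π/4) + 12z) · r, so

    ∭_V (∇·F) dV = ∫_0^{2π} ∫_0^{2} ∫_0^{3} (12sqrt(2)r sin(θ + π/4) + 12z) · r dz dr dθ.

Inner (z from 0 to 3): 18r (2sqrt(2)r sin(θ + π/4) + 3).
Middle (r from 0 to 2): 96sqrt(2)sin(θ + π/4) + 108.
Outer (θ from 0 to 2π): 216π.

Therefore ∯_{∂V} F · n dS = 216π.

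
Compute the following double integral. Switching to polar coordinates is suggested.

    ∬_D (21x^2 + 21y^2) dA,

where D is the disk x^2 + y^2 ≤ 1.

The region D is 0 ≤ r ≤ 1, 0 ≤ θ ≤ 2π in polar coordinates, where x = r cos(θ), y = r sin(θ), and dA = r dr dθ.

Under the substitution, the integrand becomes 21r^2, so

    ∬_D (21x^2 + 21y^2) dA = ∫_{0}^{2π} ∫_{0}^{1} (21r^2) · r dr dθ.

Inner integral (in r): ∫_{0}^{1} (21r^2) · r dr = 21/4.

Outer integral (in θ): ∫_{0}^{2π} (21/4) dθ = 21π/2.

Therefore ∬_D (21x^2 + 21y^2) dA = 21π/2.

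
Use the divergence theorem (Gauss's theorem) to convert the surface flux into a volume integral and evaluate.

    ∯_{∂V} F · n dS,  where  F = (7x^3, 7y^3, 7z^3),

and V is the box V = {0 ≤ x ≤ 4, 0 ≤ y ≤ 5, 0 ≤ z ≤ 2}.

By the divergence theorem,

    ∯_{∂V} F · n dS = ∭_V (∇ · F) dV.

Compute the divergence:
    ∇ · F = ∂F_x/∂x + ∂F_y/∂y + ∂F_z/∂z = 21x^2 + 21y^2 + 21z^2.

V is a rectangular box, so dV = dx dy dz with 0 ≤ x ≤ 4, 0 ≤ y ≤ 5, 0 ≤ z ≤ 2.

Integrate (21x^2 + 21y^2 + 21z^2) over V as an iterated integral:

    ∭_V (∇·F) dV = ∫_0^{4} ∫_0^{5} ∫_0^{2} (21x^2 + 21y^2 + 21z^2) dz dy dx.

Inner (z from 0 to 2): 42x^2 + 42y^2 + 56.
Middle (y from 0 to 5): 210x^2 + 2030.
Outer (x from 0 to 4): 12600.

Therefore ∯_{∂V} F · n dS = 12600.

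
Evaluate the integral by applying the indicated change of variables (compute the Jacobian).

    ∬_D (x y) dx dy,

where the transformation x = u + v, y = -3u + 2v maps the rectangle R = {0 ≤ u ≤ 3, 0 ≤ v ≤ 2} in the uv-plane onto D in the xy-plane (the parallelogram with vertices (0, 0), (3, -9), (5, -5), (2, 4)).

Compute the Jacobian determinant of (x, y) with respect to (u, v):

    ∂(x,y)/∂(u,v) = | 1  1 | = (1)(2) - (1)(-3) = 5.
                   | -3  2 |

Its absolute value is |J| = 5 (the area scaling factor).

Substituting x = u + v, y = -3u + 2v into the integrand,

    x y → -3u^2 - u v + 2v^2,

so the integral becomes

    ∬_R (-3u^2 - u v + 2v^2) · |J| du dv = ∫_0^3 ∫_0^2 (-15u^2 - 5u v + 10v^2) dv du.

Inner (v): -30u^2 - 10u + 80/3.
Outer (u): -235.

Therefore ∬_D (x y) dx dy = -235.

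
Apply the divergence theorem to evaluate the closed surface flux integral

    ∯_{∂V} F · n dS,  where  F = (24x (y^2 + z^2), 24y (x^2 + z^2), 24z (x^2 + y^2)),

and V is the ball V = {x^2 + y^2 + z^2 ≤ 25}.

By the divergence theorem,

    ∯_{∂V} F · n dS = ∭_V (∇ · F) dV.

Compute the divergence:
    ∇ · F = ∂F_x/∂x + ∂F_y/∂y + ∂F_z/∂z = 24y^2 + 24z^2 + 24x^2 + 24z^2 + 24x^2 + 24y^2 = 48x^2 + 48y^2 + 48z^2.

In spherical coordinates, x = ρ sin(φ) cos(θ), y = ρ sin(φ) sin(θ), z = ρ cos(φ), dV = ρ^2 sin(φ) dρ dφ dθ, with 0 ≤ ρ ≤ 5, 0 ≤ φ ≤ π, 0 ≤ θ ≤ 2π.

The integrand, after substitution and multiplying by the volume element, becomes (48ρ^2) · ρ^2 sin(φ), so

    ∭_V (∇·F) dV = ∫_0^{2π} ∫_0^{π} ∫_0^{5} (48ρ^2) · ρ^2 sin(φ) dρ dφ dθ.

Inner (ρ from 0 to 5): 30000sin(φ).
Middle (φ from 0 to π): 60000.
Outer (θ from 0 to 2π): 120000π.

Therefore ∯_{∂V} F · n dS = 120000π.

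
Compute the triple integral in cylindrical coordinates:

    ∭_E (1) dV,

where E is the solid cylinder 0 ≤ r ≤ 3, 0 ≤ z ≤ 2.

In cylindrical coordinates, x = r cos(θ), y = r sin(θ), z = z, and dV = r dr dθ dz.

The integrand becomes 1, so

    ∭_E (1) dV = ∫_{0}^{2π} ∫_{0}^{3} ∫_{0}^{2} (1) · r dz dr dθ.

Inner (z): 2r.
Middle (r from 0 to 3): 9.
Outer (θ): 18π.

Therefore the triple integral equals 18π.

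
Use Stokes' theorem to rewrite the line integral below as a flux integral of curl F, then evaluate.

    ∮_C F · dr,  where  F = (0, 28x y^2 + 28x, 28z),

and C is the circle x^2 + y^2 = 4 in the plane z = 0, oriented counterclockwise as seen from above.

Let S be the flat disk x^2 + y^2 ≤ 4 in the plane z = 0, with upward unit normal n̂ = ẑ. By Stokes' theorem,

    ∮_C F · dr = ∬_S (∇ × F) · n̂ dS = ∬_D (curl F)_z dA,

where D is the disk x^2 + y^2 ≤ 4.

Compute the curl of F = (0, 28x y^2 + 28x, 28z):
    (∇ × F)_x = ∂F_z/∂y - ∂F_y/∂z = 0,
    (∇ × F)_y = ∂F_x/∂z - ∂F_z/∂x = 0,
    (∇ × F)_z = ∂F_y/∂x - ∂F_x/∂y = 28y^2 + 28.

On z = 0, (curl F)_z = 28y^2 + 28.

Convert to polar (x = r cos θ, y = r sin θ, dA = r dr dθ); the integrand becomes 28r^2sin(θ)^2 + 28, so

    ∬_D (curl F)_z dA = ∫_0^{2π} ∫_0^{2} (28r^2sin(θ)^2 + 28) · r dr dθ.

Inner (r from 0 to 2): 112 - 56cos(2θ).
Outer (θ from 0 to 2π): 224π.

Therefore ∮_C F · dr = 224π.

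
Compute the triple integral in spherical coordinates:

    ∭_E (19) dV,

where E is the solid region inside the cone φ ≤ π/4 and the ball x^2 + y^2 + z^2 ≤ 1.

In spherical coordinates, x = ρ sin(φ) cos(θ), y = ρ sin(φ) sin(θ), z = ρ cos(φ), and dV = ρ^2 sin(φ) dρ dφ dθ.

The integrand becomes 19, so

    ∭_E (19) dV = ∫_{0}^{2π} ∫_{0}^{π/4} ∫_{0}^{1} (19) · ρ^2 sin(φ) dρ dφ dθ.

Inner (ρ): 19sin(φ)/3.
Middle (φ): 19/3 - 19sqrt(2)/6.
Outer (θ): 19π (2 - sqrt(2))/3.

Therefore the triple integral equals 19π (2 - sqrt(2))/3.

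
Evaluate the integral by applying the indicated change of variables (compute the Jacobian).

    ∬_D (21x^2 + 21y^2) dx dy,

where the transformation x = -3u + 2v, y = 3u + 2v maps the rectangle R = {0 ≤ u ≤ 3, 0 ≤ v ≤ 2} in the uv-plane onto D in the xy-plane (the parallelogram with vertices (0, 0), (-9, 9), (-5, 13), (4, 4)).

Compute the Jacobian determinant of (x, y) with respect to (u, v):

    ∂(x,y)/∂(u,v) = | -3  2 | = (-3)(2) - (2)(3) = -12.
                   | 3  2 |

Its absolute value is |J| = 12 (the area scaling factor).

Substituting x = -3u + 2v, y = 3u + 2v into the integrand,

    21x^2 + 21y^2 → 378u^2 + 168v^2,

so the integral becomes

    ∬_R (378u^2 + 168v^2) · |J| du dv = ∫_0^3 ∫_0^2 (4536u^2 + 2016v^2) dv du.

Inner (v): 9072u^2 + 5376.
Outer (u): 97776.

Therefore ∬_D (21x^2 + 21y^2) dx dy = 97776.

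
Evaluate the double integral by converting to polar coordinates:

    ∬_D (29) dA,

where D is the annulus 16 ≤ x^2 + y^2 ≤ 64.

The region D is 4 ≤ r ≤ 8, 0 ≤ θ ≤ 2π in polar coordinates, where x = r cos(θ), y = r sin(θ), and dA = r dr dθ.

Under the substitution, the integrand becomes 29, so

    ∬_D (29) dA = ∫_{0}^{2π} ∫_{4}^{8} (29) · r dr dθ.

Inner integral (in r): ∫_{4}^{8} (29) · r dr = 696.

Outer integral (in θ): ∫_{0}^{2π} (696) dθ = 1392π.

Therefore ∬_D (29) dA = 1392π.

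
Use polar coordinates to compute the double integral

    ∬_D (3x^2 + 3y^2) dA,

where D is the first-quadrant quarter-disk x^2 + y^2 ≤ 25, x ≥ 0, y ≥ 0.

The region D is 0 ≤ r ≤ 5, 0 ≤ θ ≤ π/2 in polar coordinates, where x = r cos(θ), y = r sin(θ), and dA = r dr dθ.

Under the substitution, the integrand becomes 3r^2, so

    ∬_D (3x^2 + 3y^2) dA = ∫_{0}^{π/2} ∫_{0}^{5} (3r^2) · r dr dθ.

Inner integral (in r): ∫_{0}^{5} (3r^2) · r dr = 1875/4.

Outer integral (in θ): ∫_{0}^{π/2} (1875/4) dθ = 1875π/8.

Therefore ∬_D (3x^2 + 3y^2) dA = 1875π/8.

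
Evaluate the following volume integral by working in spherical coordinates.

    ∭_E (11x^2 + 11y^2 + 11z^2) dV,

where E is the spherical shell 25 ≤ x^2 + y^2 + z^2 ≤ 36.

In spherical coordinates, x = ρ sin(φ) cos(θ), y = ρ sin(φ) sin(θ), z = ρ cos(φ), and dV = ρ^2 sin(φ) dρ dφ dθ.

The integrand becomes 11ρ^2, so

    ∭_E (11x^2 + 11y^2 + 11z^2) dV = ∫_{0}^{2π} ∫_{0}^{π} ∫_{5}^{6} (11ρ^2) · ρ^2 sin(φ) dρ dφ dθ.

Inner (ρ): 51161sin(φ)/5.
Middle (φ): 102322/5.
Outer (θ): 204644π/5.

Therefore the triple integral equals 204644π/5.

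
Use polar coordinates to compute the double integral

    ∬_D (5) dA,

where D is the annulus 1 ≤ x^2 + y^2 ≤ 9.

The region D is 1 ≤ r ≤ 3, 0 ≤ θ ≤ 2π in polar coordinates, where x = r cos(θ), y = r sin(θ), and dA = r dr dθ.

Under the substitution, the integrand becomes 5, so

    ∬_D (5) dA = ∫_{0}^{2π} ∫_{1}^{3} (5) · r dr dθ.

Inner integral (in r): ∫_{1}^{3} (5) · r dr = 20.

Outer integral (in θ): ∫_{0}^{2π} (20) dθ = 40π.

Therefore ∬_D (5) dA = 40π.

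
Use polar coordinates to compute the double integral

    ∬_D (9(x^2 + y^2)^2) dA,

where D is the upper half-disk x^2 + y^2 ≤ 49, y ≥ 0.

The region D is 0 ≤ r ≤ 7, 0 ≤ θ ≤ π in polar coordinates, where x = r cos(θ), y = r sin(θ), and dA = r dr dθ.

Under the substitution, the integrand becomes 9r^4, so

    ∬_D (9(x^2 + y^2)^2) dA = ∫_{0}^{π} ∫_{0}^{7} (9r^4) · r dr dθ.

Inner integral (in r): ∫_{0}^{7} (9r^4) · r dr = 352947/2.

Outer integral (in θ): ∫_{0}^{π} (352947/2) dθ = 352947π/2.

Therefore ∬_D (9(x^2 + y^2)^2) dA = 352947π/2.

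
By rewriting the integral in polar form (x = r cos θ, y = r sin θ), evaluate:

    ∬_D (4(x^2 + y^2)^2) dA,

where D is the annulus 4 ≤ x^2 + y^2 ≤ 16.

The region D is 2 ≤ r ≤ 4, 0 ≤ θ ≤ 2π in polar coordinates, where x = r cos(θ), y = r sin(θ), and dA = r dr dθ.

Under the substitution, the integrand becomes 4r^4, so

    ∬_D (4(x^2 + y^2)^2) dA = ∫_{0}^{2π} ∫_{2}^{4} (4r^4) · r dr dθ.

Inner integral (in r): ∫_{2}^{4} (4r^4) · r dr = 2688.

Outer integral (in θ): ∫_{0}^{2π} (2688) dθ = 5376π.

Therefore ∬_D (4(x^2 + y^2)^2) dA = 5376π.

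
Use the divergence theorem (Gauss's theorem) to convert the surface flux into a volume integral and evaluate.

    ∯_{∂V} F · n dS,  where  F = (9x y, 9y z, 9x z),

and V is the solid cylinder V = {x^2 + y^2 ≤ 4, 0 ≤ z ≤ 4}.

By the divergence theorem,

    ∯_{∂V} F · n dS = ∭_V (∇ · F) dV.

Compute the divergence:
    ∇ · F = ∂F_x/∂x + ∂F_y/∂y + ∂F_z/∂z = 9y + 9z + 9x = 9x + 9y + 9z.

In cylindrical coordinates, x = r cos(θ), y = r sin(θ), z = z, dV = r dr dθ dz, with 0 ≤ r ≤ 2, 0 ≤ θ ≤ 2π, 0 ≤ z ≤ 4.

The integrand, after substitution and multiplying by the volume element, becomes (9sqrt(2)r sin(θ + π/4) + 9z) · r, so

    ∭_V (∇·F) dV = ∫_0^{2π} ∫_0^{2} ∫_0^{4} (9sqrt(2)r sin(θ + π/4) + 9z) · r dz dr dθ.

Inner (z from 0 to 4): 36r (sqrt(2)r sin(θ + π/4) + 2).
Middle (r from 0 to 2): 96sqrt(2)sin(θ + π/4) + 144.
Outer (θ from 0 to 2π): 288π.

Therefore ∯_{∂V} F · n dS = 288π.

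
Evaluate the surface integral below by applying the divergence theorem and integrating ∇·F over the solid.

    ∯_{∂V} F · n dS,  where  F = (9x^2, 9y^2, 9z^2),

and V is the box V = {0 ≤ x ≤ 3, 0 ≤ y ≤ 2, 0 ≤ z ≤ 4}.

By the divergence theorem,

    ∯_{∂V} F · n dS = ∭_V (∇ · F) dV.

Compute the divergence:
    ∇ · F = ∂F_x/∂x + ∂F_y/∂y + ∂F_z/∂z = 18x + 18y + 18z.

V is a rectangular box, so dV = dx dy dz with 0 ≤ x ≤ 3, 0 ≤ y ≤ 2, 0 ≤ z ≤ 4.

Integrate (18x + 18y + 18z) over V as an iterated integral:

    ∭_V (∇·F) dV = ∫_0^{3} ∫_0^{2} ∫_0^{4} (18x + 18y + 18z) dz dy dx.

Inner (z from 0 to 4): 72x + 72y + 144.
Middle (y from 0 to 2): 144x + 432.
Outer (x from 0 to 3): 1944.

Therefore ∯_{∂V} F · n dS = 1944.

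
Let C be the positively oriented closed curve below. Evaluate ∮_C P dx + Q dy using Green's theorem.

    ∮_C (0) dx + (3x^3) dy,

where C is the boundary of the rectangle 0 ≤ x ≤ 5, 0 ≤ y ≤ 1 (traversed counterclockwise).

Green's theorem converts the closed line integral into a double integral over the enclosed region D:

    ∮_C P dx + Q dy = ∬_D (∂Q/∂x - ∂P/∂y) dA.

Here P = 0, Q = 3x^3, so

    ∂Q/∂x = 9x^2,    ∂P/∂y = 0,
    ∂Q/∂x - ∂P/∂y = 9x^2.

D is the region 0 ≤ x ≤ 5, 0 ≤ y ≤ 1. Evaluating the double integral:

    ∬_D (9x^2) dA = ∫_0^{5} ∫_0^{1} (9x^2) dy dx.

Inner (y from 0 to 1): 9x^2.
Outer (x from 0 to 5): 375.

Therefore ∮_C P dx + Q dy = 375.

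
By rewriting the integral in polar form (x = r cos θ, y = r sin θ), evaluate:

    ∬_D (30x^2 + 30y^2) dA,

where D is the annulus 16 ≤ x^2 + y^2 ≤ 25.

The region D is 4 ≤ r ≤ 5, 0 ≤ θ ≤ 2π in polar coordinates, where x = r cos(θ), y = r sin(θ), and dA = r dr dθ.

Under the substitution, the integrand becomes 30r^2, so

    ∬_D (30x^2 + 30y^2) dA = ∫_{0}^{2π} ∫_{4}^{5} (30r^2) · r dr dθ.

Inner integral (in r): ∫_{4}^{5} (30r^2) · r dr = 5535/2.

Outer integral (in θ): ∫_{0}^{2π} (5535/2) dθ = 5535π.

Therefore ∬_D (30x^2 + 30y^2) dA = 5535π.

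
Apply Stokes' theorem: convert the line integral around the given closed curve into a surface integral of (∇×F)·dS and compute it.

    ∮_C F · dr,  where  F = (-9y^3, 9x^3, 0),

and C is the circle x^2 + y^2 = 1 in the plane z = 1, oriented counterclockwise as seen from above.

Let S be the flat disk x^2 + y^2 ≤ 1 in the plane z = 1, with upward unit normal n̂ = ẑ. By Stokes' theorem,

    ∮_C F · dr = ∬_S (∇ × F) · n̂ dS = ∬_D (curl F)_z dA,

where D is the disk x^2 + y^2 ≤ 1.

Compute the curl of F = (-9y^3, 9x^3, 0):
    (∇ × F)_x = ∂F_z/∂y - ∂F_y/∂z = 0,
    (∇ × F)_y = ∂F_x/∂z - ∂F_z/∂x = 0,
    (∇ × F)_z = ∂F_y/∂x - ∂F_x/∂y = 27x^2 + 27y^2.

On z = 1, (curl F)_z = 27x^2 + 27y^2.

Convert to polar (x = r cos θ, y = r sin θ, dA = r dr dθ); the integrand becomes 27r^2, so

    ∬_D (curl F)_z dA = ∫_0^{2π} ∫_0^{1} (27r^2) · r dr dθ.

Inner (r from 0 to 1): 27/4.
Outer (θ from 0 to 2π): 27π/2.

Therefore ∮_C F · dr = 27π/2.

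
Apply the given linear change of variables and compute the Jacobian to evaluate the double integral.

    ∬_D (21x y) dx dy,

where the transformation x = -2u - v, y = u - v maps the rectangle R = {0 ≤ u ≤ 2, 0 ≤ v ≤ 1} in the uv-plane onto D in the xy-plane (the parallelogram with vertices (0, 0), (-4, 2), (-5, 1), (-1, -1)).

Compute the Jacobian determinant of (x, y) with respect to (u, v):

    ∂(x,y)/∂(u,v) = | -2  -1 | = (-2)(-1) - (-1)(1) = 3.
                   | 1  -1 |

Its absolute value is |J| = 3 (the area scaling factor).

Substituting x = -2u - v, y = u - v into the integrand,

    21x y → -42u^2 + 21u v + 21v^2,

so the integral becomes

    ∬_R (-42u^2 + 21u v + 21v^2) · |J| du dv = ∫_0^2 ∫_0^1 (-126u^2 + 63u v + 63v^2) dv du.

Inner (v): -126u^2 + 63u/2 + 21.
Outer (u): -231.

Therefore ∬_D (21x y) dx dy = -231.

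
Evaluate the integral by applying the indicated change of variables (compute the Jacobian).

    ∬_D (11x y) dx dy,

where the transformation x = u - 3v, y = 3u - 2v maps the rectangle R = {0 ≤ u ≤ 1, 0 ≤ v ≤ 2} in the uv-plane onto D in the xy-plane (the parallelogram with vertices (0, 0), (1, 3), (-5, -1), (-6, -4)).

Compute the Jacobian determinant of (x, y) with respect to (u, v):

    ∂(x,y)/∂(u,v) = | 1  -3 | = (1)(-2) - (-3)(3) = 7.
                   | 3  -2 |

Its absolute value is |J| = 7 (the area scaling factor).

Substituting x = u - 3v, y = 3u - 2v into the integrand,

    11x y → 33u^2 - 121u v + 66v^2,

so the integral becomes

    ∬_R (33u^2 - 121u v + 66v^2) · |J| du dv = ∫_0^1 ∫_0^2 (231u^2 - 847u v + 462v^2) dv du.

Inner (v): 462u^2 - 1694u + 1232.
Outer (u): 539.

Therefore ∬_D (11x y) dx dy = 539.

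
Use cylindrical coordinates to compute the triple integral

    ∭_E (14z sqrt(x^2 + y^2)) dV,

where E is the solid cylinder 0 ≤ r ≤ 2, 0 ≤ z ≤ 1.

In cylindrical coordinates, x = r cos(θ), y = r sin(θ), z = z, and dV = r dr dθ dz.

The integrand becomes 14r z, so

    ∭_E (14z sqrt(x^2 + y^2)) dV = ∫_{0}^{2π} ∫_{0}^{2} ∫_{0}^{1} (14r z) · r dz dr dθ.

Inner (z): 7r^2.
Middle (r from 0 to 2): 56/3.
Outer (θ): 112π/3.

Therefore the triple integral equals 112π/3.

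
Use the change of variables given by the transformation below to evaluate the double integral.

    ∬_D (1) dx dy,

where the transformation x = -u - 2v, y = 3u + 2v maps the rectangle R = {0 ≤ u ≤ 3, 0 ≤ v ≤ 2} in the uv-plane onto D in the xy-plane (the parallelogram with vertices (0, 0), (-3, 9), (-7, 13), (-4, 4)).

Compute the Jacobian determinant of (x, y) with respect to (u, v):

    ∂(x,y)/∂(u,v) = | -1  -2 | = (-1)(2) - (-2)(3) = 4.
                   | 3  2 |

Its absolute value is |J| = 4 (the area scaling factor).

Substituting x = -u - 2v, y = 3u + 2v into the integrand,

    1 → 1,

so the integral becomes

    ∬_R (1) · |J| du dv = ∫_0^3 ∫_0^2 (4) dv du.

Inner (v): 8.
Outer (u): 24.

Therefore ∬_D (1) dx dy = 24.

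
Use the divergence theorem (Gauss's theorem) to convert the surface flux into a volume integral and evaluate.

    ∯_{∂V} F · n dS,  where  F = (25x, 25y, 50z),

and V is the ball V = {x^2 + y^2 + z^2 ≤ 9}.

By the divergence theorem,

    ∯_{∂V} F · n dS = ∭_V (∇ · F) dV.

Compute the divergence:
    ∇ · F = ∂F_x/∂x + ∂F_y/∂y + ∂F_z/∂z = 25 + 25 + 50 = 100.

In spherical coordinates, x = ρ sin(φ) cos(θ), y = ρ sin(φ) sin(θ), z = ρ cos(φ), dV = ρ^2 sin(φ) dρ dφ dθ, with 0 ≤ ρ ≤ 3, 0 ≤ φ ≤ π, 0 ≤ θ ≤ 2π.

The integrand, after substitution and multiplying by the volume element, becomes (100) · ρ^2 sin(φ), so

    ∭_V (∇·F) dV = ∫_0^{2π} ∫_0^{π} ∫_0^{3} (100) · ρ^2 sin(φ) dρ dφ dθ.

Inner (ρ from 0 to 3): 900sin(φ).
Middle (φ from 0 to π): 1800.
Outer (θ from 0 to 2π): 3600π.

Therefore ∯_{∂V} F · n dS = 3600π.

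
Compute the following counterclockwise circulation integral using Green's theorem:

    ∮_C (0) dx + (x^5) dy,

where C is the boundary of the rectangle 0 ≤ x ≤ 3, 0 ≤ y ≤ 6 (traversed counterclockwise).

Green's theorem converts the closed line integral into a double integral over the enclosed region D:

    ∮_C P dx + Q dy = ∬_D (∂Q/∂x - ∂P/∂y) dA.

Here P = 0, Q = x^5, so

    ∂Q/∂x = 5x^4,    ∂P/∂y = 0,
    ∂Q/∂x - ∂P/∂y = 5x^4.

D is the region 0 ≤ x ≤ 3, 0 ≤ y ≤ 6. Evaluating the double integral:

    ∬_D (5x^4) dA = ∫_0^{3} ∫_0^{6} (5x^4) dy dx.

Inner (y from 0 to 6): 30x^4.
Outer (x from 0 to 3): 1458.

Therefore ∮_C P dx + Q dy = 1458.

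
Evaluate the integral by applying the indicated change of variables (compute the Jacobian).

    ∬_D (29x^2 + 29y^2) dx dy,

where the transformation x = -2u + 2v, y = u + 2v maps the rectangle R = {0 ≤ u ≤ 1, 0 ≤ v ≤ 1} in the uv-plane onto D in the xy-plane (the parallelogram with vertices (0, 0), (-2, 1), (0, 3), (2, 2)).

Compute the Jacobian determinant of (x, y) with respect to (u, v):

    ∂(x,y)/∂(u,v) = | -2  2 | = (-2)(2) - (2)(1) = -6.
                   | 1  2 |

Its absolute value is |J| = 6 (the area scaling factor).

Substituting x = -2u + 2v, y = u + 2v into the integrand,

    29x^2 + 29y^2 → 145u^2 - 116u v + 232v^2,

so the integral becomes

    ∬_R (145u^2 - 116u v + 232v^2) · |J| du dv = ∫_0^1 ∫_0^1 (870u^2 - 696u v + 1392v^2) dv du.

Inner (v): 870u^2 - 348u + 464.
Outer (u): 580.

Therefore ∬_D (29x^2 + 29y^2) dx dy = 580.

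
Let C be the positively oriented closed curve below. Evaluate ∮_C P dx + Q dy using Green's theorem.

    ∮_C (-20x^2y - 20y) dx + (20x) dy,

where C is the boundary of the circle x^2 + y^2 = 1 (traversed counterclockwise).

Green's theorem converts the closed line integral into a double integral over the enclosed region D:

    ∮_C P dx + Q dy = ∬_D (∂Q/∂x - ∂P/∂y) dA.

Here P = -20x^2y - 20y, Q = 20x, so

    ∂Q/∂x = 20,    ∂P/∂y = -20x^2 - 20,
    ∂Q/∂x - ∂P/∂y = 20x^2 + 40.

D is the region x^2 + y^2 ≤ 1. Evaluating the double integral:

In polar coordinates (x = r cos θ, y = r sin θ, dA = r dr dθ) the integrand becomes 20r^2cos(θ)^2 + 40, so

    ∬_D (20x^2 + 40) dA = ∫_0^{2π} ∫_0^{1} (20r^2cos(θ)^2 + 40) · r dr dθ.

Inner (r from 0 to 1): 5cos(θ)^2 + 20.
Outer (θ from 0 to 2π): 45π.

Therefore ∮_C P dx + Q dy = 45π.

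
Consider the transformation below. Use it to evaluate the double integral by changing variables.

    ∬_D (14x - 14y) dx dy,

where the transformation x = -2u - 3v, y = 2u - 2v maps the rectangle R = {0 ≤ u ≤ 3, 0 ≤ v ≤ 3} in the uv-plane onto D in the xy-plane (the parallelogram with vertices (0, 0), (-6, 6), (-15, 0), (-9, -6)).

Compute the Jacobian determinant of (x, y) with respect to (u, v):

    ∂(x,y)/∂(u,v) = | -2  -3 | = (-2)(-2) - (-3)(2) = 10.
                   | 2  -2 |

Its absolute value is |J| = 10 (the area scaling factor).

Substituting x = -2u - 3v, y = 2u - 2v into the integrand,

    14x - 14y → -56u - 14v,

so the integral becomes

    ∬_R (-56u - 14v) · |J| du dv = ∫_0^3 ∫_0^3 (-560u - 140v) dv du.

Inner (v): -1680u - 630.
Outer (u): -9450.

Therefore ∬_D (14x - 14y) dx dy = -9450.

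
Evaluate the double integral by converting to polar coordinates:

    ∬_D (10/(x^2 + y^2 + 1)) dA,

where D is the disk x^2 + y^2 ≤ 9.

The region D is 0 ≤ r ≤ 3, 0 ≤ θ ≤ 2π in polar coordinates, where x = r cos(θ), y = r sin(θ), and dA = r dr dθ.

Under the substitution, the integrand becomes 10/(r^2 + 1), so

    ∬_D (10/(x^2 + y^2 + 1)) dA = ∫_{0}^{2π} ∫_{0}^{3} (10/(r^2 + 1)) · r dr dθ.

Inner integral (in r): ∫_{0}^{3} (10/(r^2 + 1)) · r dr = log(100000).

Outer integral (in θ): ∫_{0}^{2π} (log(100000)) dθ = 10π log(10).

Therefore ∬_D (10/(x^2 + y^2 + 1)) dA = 10π log(10).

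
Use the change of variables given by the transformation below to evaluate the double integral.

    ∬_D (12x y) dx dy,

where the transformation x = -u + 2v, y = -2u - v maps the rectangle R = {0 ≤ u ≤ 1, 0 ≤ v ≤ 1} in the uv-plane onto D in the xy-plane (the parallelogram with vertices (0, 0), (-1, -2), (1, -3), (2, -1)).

Compute the Jacobian determinant of (x, y) with respect to (u, v):

    ∂(x,y)/∂(u,v) = | -1  2 | = (-1)(-1) - (2)(-2) = 5.
                   | -2  -1 |

Its absolute value is |J| = 5 (the area scaling factor).

Substituting x = -u + 2v, y = -2u - v into the integrand,

    12x y → 24u^2 - 36u v - 24v^2,

so the integral becomes

    ∬_R (24u^2 - 36u v - 24v^2) · |J| du dv = ∫_0^1 ∫_0^1 (120u^2 - 180u v - 120v^2) dv du.

Inner (v): 120u^2 - 90u - 40.
Outer (u): -45.

Therefore ∬_D (12x y) dx dy = -45.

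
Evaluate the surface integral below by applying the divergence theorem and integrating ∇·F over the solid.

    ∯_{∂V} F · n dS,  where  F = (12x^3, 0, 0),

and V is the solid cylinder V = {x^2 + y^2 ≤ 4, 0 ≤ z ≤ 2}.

By the divergence theorem,

    ∯_{∂V} F · n dS = ∭_V (∇ · F) dV.

Compute the divergence:
    ∇ · F = ∂F_x/∂x + ∂F_y/∂y + ∂F_z/∂z = 36x^2 + 0 + 0 = 36x^2.

In cylindrical coordinates, x = r cos(θ), y = r sin(θ), z = z, dV = r dr dθ dz, with 0 ≤ r ≤ 2, 0 ≤ θ ≤ 2π, 0 ≤ z ≤ 2.

The integrand, after substitution and multiplying by the volume element, becomes (36r^2cos(θ)^2) · r, so

    ∭_V (∇·F) dV = ∫_0^{2π} ∫_0^{2} ∫_0^{2} (36r^2cos(θ)^2) · r dz dr dθ.

Inner (z from 0 to 2): 72r^3cos(θ)^2.
Middle (r from 0 to 2): 288cos(θ)^2.
Outer (θ from 0 to 2π): 288π.

Therefore ∯_{∂V} F · n dS = 288π.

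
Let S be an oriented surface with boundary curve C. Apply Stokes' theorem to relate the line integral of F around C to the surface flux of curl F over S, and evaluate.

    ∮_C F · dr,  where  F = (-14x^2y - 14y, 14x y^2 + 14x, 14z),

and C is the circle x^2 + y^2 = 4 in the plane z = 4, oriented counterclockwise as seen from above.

Let S be the flat disk x^2 + y^2 ≤ 4 in the plane z = 4, with upward unit normal n̂ = ẑ. By Stokes' theorem,

    ∮_C F · dr = ∬_S (∇ × F) · n̂ dS = ∬_D (curl F)_z dA,

where D is the disk x^2 + y^2 ≤ 4.

Compute the curl of F = (-14x^2y - 14y, 14x y^2 + 14x, 14z):
    (∇ × F)_x = ∂F_z/∂y - ∂F_y/∂z = 0,
    (∇ × F)_y = ∂F_x/∂z - ∂F_z/∂x = 0,
    (∇ × F)_z = ∂F_y/∂x - ∂F_x/∂y = 14x^2 + 14y^2 + 28.

On z = 4, (curl F)_z = 14x^2 + 14y^2 + 28.

Convert to polar (x = r cos θ, y = r sin θ, dA = r dr dθ); the integrand becomes 14r^2 + 28, so

    ∬_D (curl F)_z dA = ∫_0^{2π} ∫_0^{2} (14r^2 + 28) · r dr dθ.

Inner (r from 0 to 2): 112.
Outer (θ from 0 to 2π): 224π.

Therefore ∮_C F · dr = 224π.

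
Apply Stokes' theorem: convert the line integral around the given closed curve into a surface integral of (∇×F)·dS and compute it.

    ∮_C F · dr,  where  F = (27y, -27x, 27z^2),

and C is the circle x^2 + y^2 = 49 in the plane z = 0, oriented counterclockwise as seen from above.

Let S be the flat disk x^2 + y^2 ≤ 49 in the plane z = 0, with upward unit normal n̂ = ẑ. By Stokes' theorem,

    ∮_C F · dr = ∬_S (∇ × F) · n̂ dS = ∬_D (curl F)_z dA,

where D is the disk x^2 + y^2 ≤ 49.

Compute the curl of F = (27y, -27x, 27z^2):
    (∇ × F)_x = ∂F_z/∂y - ∂F_y/∂z = 0,
    (∇ × F)_y = ∂F_x/∂z - ∂F_z/∂x = 0,
    (∇ × F)_z = ∂F_y/∂x - ∂F_x/∂y = -54.

On z = 0, (curl F)_z = -54.

Convert to polar (x = r cos θ, y = r sin θ, dA = r dr dθ); the integrand becomes -54, so

    ∬_D (curl F)_z dA = ∫_0^{2π} ∫_0^{7} (-54) · r dr dθ.

Inner (r from 0 to 7): -1323.
Outer (θ from 0 to 2π): -2646π.

Therefore ∮_C F · dr = -2646π.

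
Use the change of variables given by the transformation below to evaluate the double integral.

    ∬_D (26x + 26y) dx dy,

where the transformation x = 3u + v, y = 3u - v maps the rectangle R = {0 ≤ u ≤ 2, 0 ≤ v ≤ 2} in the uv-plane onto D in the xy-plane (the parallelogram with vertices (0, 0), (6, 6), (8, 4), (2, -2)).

Compute the Jacobian determinant of (x, y) with respect to (u, v):

    ∂(x,y)/∂(u,v) = | 3  1 | = (3)(-1) - (1)(3) = -6.
                   | 3  -1 |

Its absolute value is |J| = 6 (the area scaling factor).

Substituting x = 3u + v, y = 3u - v into the integrand,

    26x + 26y → 156u,

so the integral becomes

    ∬_R (156u) · |J| du dv = ∫_0^2 ∫_0^2 (936u) dv du.

Inner (v): 1872u.
Outer (u): 3744.

Therefore ∬_D (26x + 26y) dx dy = 3744.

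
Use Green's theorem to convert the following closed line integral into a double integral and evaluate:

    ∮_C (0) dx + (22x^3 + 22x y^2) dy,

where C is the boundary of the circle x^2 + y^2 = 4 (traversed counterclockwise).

Green's theorem converts the closed line integral into a double integral over the enclosed region D:

    ∮_C P dx + Q dy = ∬_D (∂Q/∂x - ∂P/∂y) dA.

Here P = 0, Q = 22x^3 + 22x y^2, so

    ∂Q/∂x = 66x^2 + 22y^2,    ∂P/∂y = 0,
    ∂Q/∂x - ∂P/∂y = 66x^2 + 22y^2.

D is the region x^2 + y^2 ≤ 4. Evaluating the double integral:

In polar coordinates (x = r cos θ, y = r sin θ, dA = r dr dθ) the integrand becomes 22r^2(cos(2θ) + 2), so

    ∬_D (66x^2 + 22y^2) dA = ∫_0^{2π} ∫_0^{2} (22r^2(cos(2θ) + 2)) · r dr dθ.

Inner (r from 0 to 2): 88cos(2θ) + 176.
Outer (θ from 0 to 2π): 352π.

Therefore ∮_C P dx + Q dy = 352π.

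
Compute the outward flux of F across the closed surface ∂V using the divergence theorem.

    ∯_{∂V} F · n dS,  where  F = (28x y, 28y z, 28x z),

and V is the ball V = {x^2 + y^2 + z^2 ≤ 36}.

By the divergence theorem,

    ∯_{∂V} F · n dS = ∭_V (∇ · F) dV.

Compute the divergence:
    ∇ · F = ∂F_x/∂x + ∂F_y/∂y + ∂F_z/∂z = 28y + 28z + 28x = 28x + 28y + 28z.

In spherical coordinates, x = ρ sin(φ) cos(θ), y = ρ sin(φ) sin(θ), z = ρ cos(φ), dV = ρ^2 sin(φ) dρ dφ dθ, with 0 ≤ ρ ≤ 6, 0 ≤ φ ≤ π, 0 ≤ θ ≤ 2π.

The integrand, after substitution and multiplying by the volume element, becomes (28ρ (sqrt(2)sin(φ)sin(θ + π/4) + cos(φ))) · ρ^2 sin(φ), so

    ∭_V (∇·F) dV = ∫_0^{2π} ∫_0^{π} ∫_0^{6} (28ρ (sqrt(2)sin(φ)sin(θ + π/4) + cos(φ))) · ρ^2 sin(φ) dρ dφ dθ.

Inner (ρ from 0 to 6): 9072(sqrt(2)sin(φ)sin(θ + π/4) + cos(φ))sin(φ).
Middle (φ from 0 to π): 4536sqrt(2)π sin(θ + π/4).
Outer (θ from 0 to 2π): 0.

Therefore ∯_{∂V} F · n dS = 0.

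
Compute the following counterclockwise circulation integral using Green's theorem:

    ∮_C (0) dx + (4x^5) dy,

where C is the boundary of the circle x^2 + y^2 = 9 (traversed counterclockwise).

Green's theorem converts the closed line integral into a double integral over the enclosed region D:

    ∮_C P dx + Q dy = ∬_D (∂Q/∂x - ∂P/∂y) dA.

Here P = 0, Q = 4x^5, so

    ∂Q/∂x = 20x^4,    ∂P/∂y = 0,
    ∂Q/∂x - ∂P/∂y = 20x^4.

D is the region x^2 + y^2 ≤ 9. Evaluating the double integral:

In polar coordinates (x = r cos θ, y = r sin θ, dA = r dr dθ) the integrand becomes 20r^4cos(θ)^4, so

    ∬_D (20x^4) dA = ∫_0^{2π} ∫_0^{3} (20r^4cos(θ)^4) · r dr dθ.

Inner (r from 0 to 3): 2430cos(θ)^4.
Outer (θ from 0 to 2π): 3645π/2.

Therefore ∮_C P dx + Q dy = 3645π/2.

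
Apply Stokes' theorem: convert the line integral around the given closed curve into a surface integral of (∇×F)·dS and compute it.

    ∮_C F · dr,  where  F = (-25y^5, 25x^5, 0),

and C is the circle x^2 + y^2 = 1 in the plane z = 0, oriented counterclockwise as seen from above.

Let S be the flat disk x^2 + y^2 ≤ 1 in the plane z = 0, with upward unit normal n̂ = ẑ. By Stokes' theorem,

    ∮_C F · dr = ∬_S (∇ × F) · n̂ dS = ∬_D (curl F)_z dA,

where D is the disk x^2 + y^2 ≤ 1.

Compute the curl of F = (-25y^5, 25x^5, 0):
    (∇ × F)_x = ∂F_z/∂y - ∂F_y/∂z = 0,
    (∇ × F)_y = ∂F_x/∂z - ∂F_z/∂x = 0,
    (∇ × F)_z = ∂F_y/∂x - ∂F_x/∂y = 125x^4 + 125y^4.

On z = 0, (curl F)_z = 125x^4 + 125y^4.

Convert to polar (x = r cos θ, y = r sin θ, dA = r dr dθ); the integrand becomes 125r^4(sin(θ)^4 + cos(θ)^4), so

    ∬_D (curl F)_z dA = ∫_0^{2π} ∫_0^{1} (125r^4(sin(θ)^4 + cos(θ)^4)) · r dr dθ.

Inner (r from 0 to 1): 125sin(θ)^4/6 + 125cos(θ)^4/6.
Outer (θ from 0 to 2π): 125π/4.

Therefore ∮_C F · dr = 125π/4.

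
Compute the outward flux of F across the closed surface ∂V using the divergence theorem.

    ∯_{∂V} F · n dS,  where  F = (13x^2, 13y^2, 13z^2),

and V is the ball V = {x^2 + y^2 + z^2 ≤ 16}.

By the divergence theorem,

    ∯_{∂V} F · n dS = ∭_V (∇ · F) dV.

Compute the divergence:
    ∇ · F = ∂F_x/∂x + ∂F_y/∂y + ∂F_z/∂z = 26x + 26y + 26z.

In spherical coordinates, x = ρ sin(φ) cos(θ), y = ρ sin(φ) sin(θ), z = ρ cos(φ), dV = ρ^2 sin(φ) dρ dφ dθ, with 0 ≤ ρ ≤ 4, 0 ≤ φ ≤ π, 0 ≤ θ ≤ 2π.

The integrand, after substitution and multiplying by the volume element, becomes (26ρ (sqrt(2)sin(φ)sin(θ + π/4) + cos(φ))) · ρ^2 sin(φ), so

    ∭_V (∇·F) dV = ∫_0^{2π} ∫_0^{π} ∫_0^{4} (26ρ (sqrt(2)sin(φ)sin(θ + π/4) + cos(φ))) · ρ^2 sin(φ) dρ dφ dθ.

Inner (ρ from 0 to 4): 1664(sqrt(2)sin(φ)sin(θ + π/4) + cos(φ))sin(φ).
Middle (φ from 0 to π): 832sqrt(2)π sin(θ + π/4).
Outer (θ from 0 to 2π): 0.

Therefore ∯_{∂V} F · n dS = 0.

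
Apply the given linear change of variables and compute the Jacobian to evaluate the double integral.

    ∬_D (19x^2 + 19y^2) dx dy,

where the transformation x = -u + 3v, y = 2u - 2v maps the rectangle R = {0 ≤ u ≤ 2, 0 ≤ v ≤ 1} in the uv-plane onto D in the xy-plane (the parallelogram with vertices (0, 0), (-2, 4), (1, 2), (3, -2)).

Compute the Jacobian determinant of (x, y) with respect to (u, v):

    ∂(x,y)/∂(u,v) = | -1  3 | = (-1)(-2) - (3)(2) = -4.
                   | 2  -2 |

Its absolute value is |J| = 4 (the area scaling factor).

Substituting x = -u + 3v, y = 2u - 2v into the integrand,

    19x^2 + 19y^2 → 95u^2 - 266u v + 247v^2,

so the integral becomes

    ∬_R (95u^2 - 266u v + 247v^2) · |J| du dv = ∫_0^2 ∫_0^1 (380u^2 - 1064u v + 988v^2) dv du.

Inner (v): 380u^2 - 532u + 988/3.
Outer (u): 608.

Therefore ∬_D (19x^2 + 19y^2) dx dy = 608.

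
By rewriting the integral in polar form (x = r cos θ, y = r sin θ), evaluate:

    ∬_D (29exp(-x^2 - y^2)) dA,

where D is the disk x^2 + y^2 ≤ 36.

The region D is 0 ≤ r ≤ 6, 0 ≤ θ ≤ 2π in polar coordinates, where x = r cos(θ), y = r sin(θ), and dA = r dr dθ.

Under the substitution, the integrand becomes 29exp(-r^2), so

    ∬_D (29exp(-x^2 - y^2)) dA = ∫_{0}^{2π} ∫_{0}^{6} (29exp(-r^2)) · r dr dθ.

Inner integral (in r): ∫_{0}^{6} (29exp(-r^2)) · r dr = 29/2 - 29exp(-36)/2.

Outer integral (in θ): ∫_{0}^{2π} (29/2 - 29exp(-36)/2) dθ = -29π exp(-36) + 29π.

Therefore ∬_D (29exp(-x^2 - y^2)) dA = -29π exp(-36) + 29π.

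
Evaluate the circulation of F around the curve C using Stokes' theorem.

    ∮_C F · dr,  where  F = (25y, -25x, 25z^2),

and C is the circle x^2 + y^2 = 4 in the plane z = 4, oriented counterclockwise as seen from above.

Let S be the flat disk x^2 + y^2 ≤ 4 in the plane z = 4, with upward unit normal n̂ = ẑ. By Stokes' theorem,

    ∮_C F · dr = ∬_S (∇ × F) · n̂ dS = ∬_D (curl F)_z dA,

where D is the disk x^2 + y^2 ≤ 4.

Compute the curl of F = (25y, -25x, 25z^2):
    (∇ × F)_x = ∂F_z/∂y - ∂F_y/∂z = 0,
    (∇ × F)_y = ∂F_x/∂z - ∂F_z/∂x = 0,
    (∇ × F)_z = ∂F_y/∂x - ∂F_x/∂y = -50.

On z = 4, (curl F)_z = -50.

Convert to polar (x = r cos θ, y = r sin θ, dA = r dr dθ); the integrand becomes -50, so

    ∬_D (curl F)_z dA = ∫_0^{2π} ∫_0^{2} (-50) · r dr dθ.

Inner (r from 0 to 2): -100.
Outer (θ from 0 to 2π): -200π.

Therefore ∮_C F · dr = -200π.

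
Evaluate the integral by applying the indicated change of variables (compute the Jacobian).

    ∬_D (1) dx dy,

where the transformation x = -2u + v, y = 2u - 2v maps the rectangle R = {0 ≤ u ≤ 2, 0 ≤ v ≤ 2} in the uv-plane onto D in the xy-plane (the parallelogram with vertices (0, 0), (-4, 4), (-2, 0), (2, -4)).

Compute the Jacobian determinant of (x, y) with respect to (u, v):

    ∂(x,y)/∂(u,v) = | -2  1 | = (-2)(-2) - (1)(2) = 2.
                   | 2  -2 |

Its absolute value is |J| = 2 (the area scaling factor).

Substituting x = -2u + v, y = 2u - 2v into the integrand,

    1 → 1,

so the integral becomes

    ∬_R (1) · |J| du dv = ∫_0^2 ∫_0^2 (2) dv du.

Inner (v): 4.
Outer (u): 8.

Therefore ∬_D (1) dx dy = 8.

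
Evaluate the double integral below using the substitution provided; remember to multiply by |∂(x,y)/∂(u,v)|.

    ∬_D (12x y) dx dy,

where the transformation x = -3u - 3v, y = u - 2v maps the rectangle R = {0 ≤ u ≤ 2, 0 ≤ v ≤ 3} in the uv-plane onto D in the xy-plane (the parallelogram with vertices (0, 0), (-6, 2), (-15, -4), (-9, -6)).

Compute the Jacobian determinant of (x, y) with respect to (u, v):

    ∂(x,y)/∂(u,v) = | -3  -3 | = (-3)(-2) - (-3)(1) = 9.
                   | 1  -2 |

Its absolute value is |J| = 9 (the area scaling factor).

Substituting x = -3u - 3v, y = u - 2v into the integrand,

    12x y → -36u^2 + 36u v + 72v^2,

so the integral becomes

    ∬_R (-36u^2 + 36u v + 72v^2) · |J| du dv = ∫_0^2 ∫_0^3 (-324u^2 + 324u v + 648v^2) dv du.

Inner (v): -972u^2 + 1458u + 5832.
Outer (u): 11988.

Therefore ∬_D (12x y) dx dy = 11988.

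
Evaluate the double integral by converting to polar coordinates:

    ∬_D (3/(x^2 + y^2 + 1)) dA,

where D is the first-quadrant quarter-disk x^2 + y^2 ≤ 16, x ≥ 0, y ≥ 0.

The region D is 0 ≤ r ≤ 4, 0 ≤ θ ≤ π/2 in polar coordinates, where x = r cos(θ), y = r sin(θ), and dA = r dr dθ.

Under the substitution, the integrand becomes 3/(r^2 + 1), so

    ∬_D (3/(x^2 + y^2 + 1)) dA = ∫_{0}^{π/2} ∫_{0}^{4} (3/(r^2 + 1)) · r dr dθ.

Inner integral (in r): ∫_{0}^{4} (3/(r^2 + 1)) · r dr = 3log(17)/2.

Outer integral (in θ): ∫_{0}^{π/2} (3log(17)/2) dθ = 3π log(17)/4.

Therefore ∬_D (3/(x^2 + y^2 + 1)) dA = 3π log(17)/4.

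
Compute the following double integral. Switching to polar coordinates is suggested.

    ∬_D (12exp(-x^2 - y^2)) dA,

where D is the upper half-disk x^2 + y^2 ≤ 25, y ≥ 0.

The region D is 0 ≤ r ≤ 5, 0 ≤ θ ≤ π in polar coordinates, where x = r cos(θ), y = r sin(θ), and dA = r dr dθ.

Under the substitution, the integrand becomes 12exp(-r^2), so

    ∬_D (12exp(-x^2 - y^2)) dA = ∫_{0}^{π} ∫_{0}^{5} (12exp(-r^2)) · r dr dθ.

Inner integral (in r): ∫_{0}^{5} (12exp(-r^2)) · r dr = 6 - 6exp(-25).

Outer integral (in θ): ∫_{0}^{π} (6 - 6exp(-25)) dθ = -6π exp(-25) + 6π.

Therefore ∬_D (12exp(-x^2 - y^2)) dA = -6π exp(-25) + 6π.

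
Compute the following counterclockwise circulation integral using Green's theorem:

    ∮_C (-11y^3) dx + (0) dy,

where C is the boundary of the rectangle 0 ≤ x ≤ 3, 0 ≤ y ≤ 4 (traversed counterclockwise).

Green's theorem converts the closed line integral into a double integral over the enclosed region D:

    ∮_C P dx + Q dy = ∬_D (∂Q/∂x - ∂P/∂y) dA.

Here P = -11y^3, Q = 0, so

    ∂Q/∂x = 0,    ∂P/∂y = -33y^2,
    ∂Q/∂x - ∂P/∂y = 33y^2.

D is the region 0 ≤ x ≤ 3, 0 ≤ y ≤ 4. Evaluating the double integral:

    ∬_D (33y^2) dA = ∫_0^{3} ∫_0^{4} (33y^2) dy dx.

Inner (y from 0 to 4): 704.
Outer (x from 0 to 3): 2112.

Therefore ∮_C P dx + Q dy = 2112.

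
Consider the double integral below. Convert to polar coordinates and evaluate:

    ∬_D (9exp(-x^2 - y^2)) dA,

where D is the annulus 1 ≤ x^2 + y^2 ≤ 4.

The region D is 1 ≤ r ≤ 2, 0 ≤ θ ≤ 2π in polar coordinates, where x = r cos(θ), y = r sin(θ), and dA = r dr dθ.

Under the substitution, the integrand becomes 9exp(-r^2), so

    ∬_D (9exp(-x^2 - y^2)) dA = ∫_{0}^{2π} ∫_{1}^{2} (9exp(-r^2)) · r dr dθ.

Inner integral (in r): ∫_{1}^{2} (9exp(-r^2)) · r dr = -(9 - 9exp(3))exp(-4)/2.

Outer integral (in θ): ∫_{0}^{2π} (-(9 - 9exp(3))exp(-4)/2) dθ = -9π (1 - exp(3))exp(-4).

Therefore ∬_D (9exp(-x^2 - y^2)) dA = -9π (1 - exp(3))exp(-4).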